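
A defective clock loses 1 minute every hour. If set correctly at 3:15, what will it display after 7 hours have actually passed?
For every 60 true minutes, the faulty clock advances 60 - 1 = 59 minutes.
True elapsed: 7 hours = 420 minutes.
Faulty clock advances: 420 x 59/60 = 413 minutes (drift: 7 minutes behind).
Shown time: 3:15 + 413 minutes = 10:08.

Final answer: 10:08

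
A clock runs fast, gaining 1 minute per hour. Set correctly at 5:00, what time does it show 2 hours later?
For every 60 true minutes, the faulty clock advances 60 + 1 = 61 minutes.
True elapsed: 2 hours = 120 minutes.
Faulty clock advances: 120 x 61/60 = 122 minutes (drift: 2 minutes ahead).
Shown time: 5:00 + 122 minutes = 7:02.

Final answer: 7:02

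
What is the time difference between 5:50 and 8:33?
From 5:50 to 8:33:
(8 x 60 + 33) - (5 x 60 + 50) = 513 - 350 = 163 minutes
= 2 hours and 43 minutes

Final answer: 2 hours and 43 minutes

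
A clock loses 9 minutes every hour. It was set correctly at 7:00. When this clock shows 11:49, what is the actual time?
For every 60 true minutes, the faulty clock advances 51 minutes, so 1 faulty-clock minute corresponds to 60/51 true minutes.
From 7:00 to 11:49 on the faulty dial is 289 minutes.
True elapsed: 289 x 60/51 = 340 minutes = 5 hours and 40 minutes.
True time: 7:00 + 5 hours and 40 minutes = 12:40.

Final answer: 12:40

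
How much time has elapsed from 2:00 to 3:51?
From 2:00 to 3:51:
(3 x 60 + 51) - (2 x 60 + 0) = 231 - 120 = 111 minutes
= 1 hour and 51 minutes

Final answer: 1 hour and 51 minutes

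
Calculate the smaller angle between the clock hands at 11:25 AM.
Hour hand position: 11 x 30 + 25 x 0.5 = 342.5 degrees
Minute hand position: 25 x 6 = 150 degrees
Difference: |342.5 - 150| = 192.5 degrees
Since 192.5 > 180, the smaller angle is 360 - 192.5 = 167.5 degrees

Final answer: 167.5 degrees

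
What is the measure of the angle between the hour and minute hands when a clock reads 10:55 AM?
Hour hand position: 10 x 30 + 55 x 0.5 = 327.5 degrees
Minute hand position: 55 x 6 = 330 degrees
Difference: |327.5 - 330| = 2.5 degrees
The angle between the hands is 2.5 degrees

Final answer: 2.5 degrees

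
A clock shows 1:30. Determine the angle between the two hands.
Hour hand position: 1 x 30 + 30 x 0.5 = 45 degrees
Minute hand position: 30 x 6 = 180 degrees
Difference: |45 - 180| = 135 degrees
The angle between the hands is 135 degrees

Final answer: 135 degrees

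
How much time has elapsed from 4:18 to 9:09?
From 4:18 to 9:09:
(9 x 60 + 9) - (4 x 60 + 18) = 549 - 258 = 291 minutes
= 4 hours and 51 minutes

Final answer: 4 hours and 51 minutes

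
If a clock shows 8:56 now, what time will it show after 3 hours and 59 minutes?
Starting time: 8:56
Adding 59 minutes to 56 minutes: 56 + 59 = 115 minutes = 1 hour and 55 minutes
Adding 3 hours: 8 + 3 + 1 (carry) = 12
Final time: 12:55

Final answer: 12:55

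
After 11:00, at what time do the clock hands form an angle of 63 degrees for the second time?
At t minutes past 11:00, the hour hand is at 30 x 11 + 0.5t degrees and the minute hand is at 6t degrees.
The smaller angle between them is 63 degrees when |30H - 5.5t| = 63 or |30H - 5.5t| = 297.
With H = 11, solve 30 x 11 - 5.5t = +/- target for each target:
  t = (30 x 11 - 63) / 5.5 = 48.55
  t = (30 x 11 + 63) / 5.5 = 71.45 (outside (0, 60))
  t = (30 x 11 - 297) / 5.5 = 6
  t = (30 x 11 + 297) / 5.5 = 114 (outside (0, 60))
Valid solutions in (0, 60): {6, 48.55} minutes.
The second occurrence is t = 48.55 minutes.
The hands form a 63-degree angle at 48.55 minutes past 11:00.

Final answer: 48.55 minutes past 11:00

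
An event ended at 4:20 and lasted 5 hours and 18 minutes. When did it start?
Starting time: 4:20 = 260 total minutes past 12:00
Subtracting: 5 hours and 18 minutes = 318 minutes
260 - 318 = -58 (negative, add 12 hours = 720) = 662 minutes
= 11 hours and 2 minutes past 12:00 = 11:02

Final answer: 11:02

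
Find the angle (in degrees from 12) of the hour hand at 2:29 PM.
The hour hand moves 30 degrees per hour and 0.5 degrees per minute.
At 2:29: (2) x 30 + 29 x 0.5 = 60 + 14.5 = 74.5 degrees

Final answer: 74.5 degrees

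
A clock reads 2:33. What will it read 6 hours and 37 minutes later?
Starting time: 2:33
Adding 37 minutes to 33 minutes: 33 + 37 = 70 minutes = 1 hour and 10 minutes
Adding 6 hours: 2 + 6 + 1 (carry) = 9
Final time: 9:10

Final answer: 9:10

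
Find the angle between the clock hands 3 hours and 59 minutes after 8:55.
First find the time 3 hours and 59 minutes after 8:55.
Total minutes: 8 x 60 + 55 + 3 x 60 + 59 = 774.
774 mod 720 = 54 minutes = 12:54.
Now compute the angle at 12:54:
Hour hand: 0 x 30 + 54 x 0.5 = 27 degrees
Minute hand: 54 x 6 = 324 degrees
Difference: |27 - 324| = 297 degrees
Smaller angle: 360 - 297 = 63 degrees

Final answer: 63 degrees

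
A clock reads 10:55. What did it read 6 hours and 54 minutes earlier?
Starting time: 10:55 = 655 total minutes past 12:00
Subtracting: 6 hours and 54 minutes = 414 minutes
655 - 414 = 241 minutes
= 4 hours and 1 minute past 12:00 = 4:01

Final answer: 4:01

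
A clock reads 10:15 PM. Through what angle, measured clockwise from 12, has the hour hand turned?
The hour hand moves 30 degrees per hour and 0.5 degrees per minute.
At 10:15: (10) x 30 + 15 x 0.5 = 300 + 7.5 = 307.5 degrees

Final answer: 307.5 degrees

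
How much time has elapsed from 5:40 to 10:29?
From 5:40 to 10:29:
(10 x 60 + 29) - (5 x 60 + 40) = 629 - 340 = 289 minutes
= 4 hours and 49 minutes

Final answer: 4 hours and 49 minutes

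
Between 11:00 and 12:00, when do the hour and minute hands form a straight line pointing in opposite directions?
For hands to be 180 degrees apart: |30H - 5.5t| = 180
With H = 11: t = (30 x 11 + 180)/5.5 = 92.73 or t = (30 x 11 - 180)/5.5 = 27.27
First valid solution (0 < t < 60): t = 27.27 minutes
The hands are opposite at 27.27 minutes past 11:00.

Final answer: 27.27 minutes past 11:00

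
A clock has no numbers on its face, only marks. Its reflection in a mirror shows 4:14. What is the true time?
Reflection across the vertical (12-6) axis maps a hand at angle A degrees to (360 - A) degrees, which sends a reading of T minutes past 12:00 to (720 - T) minutes past 12:00.
Mirror reads 4:14 = 254 minutes past 12:00.
Actual time: (720 - 254) mod 720 = 466 minutes = 7:46.

Final answer: 7:46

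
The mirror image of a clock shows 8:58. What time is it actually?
Reflection across the vertical (12-6) axis maps a hand at angle A degrees to (360 - A) degrees, which sends a reading of T minutes past 12:00 to (720 - T) minutes past 12:00.
Mirror reads 8:58 = 538 minutes past 12:00.
Actual time: (720 - 538) mod 720 = 182 minutes = 3:02.

Final answer: 3:02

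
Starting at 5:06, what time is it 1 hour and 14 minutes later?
Starting time: 5:06
Adding 14 minutes to 6 minutes: 6 + 14 = 20 minutes
Adding 1 hour: 5 + 1 = 6
Final time: 6:20

Final answer: 6:20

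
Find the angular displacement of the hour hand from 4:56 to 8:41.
The hour hand moves 0.5 degrees per minute.
Time elapsed: 8:41 - 4:56 = 225 minutes
Angular displacement: 225 x 0.5 = 112.5 degrees

Final answer: 112.5 degrees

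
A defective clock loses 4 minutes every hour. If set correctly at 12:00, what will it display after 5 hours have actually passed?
For every 60 true minutes, the faulty clock advances 60 - 4 = 56 minutes.
True elapsed: 5 hours = 300 minutes.
Faulty clock advances: 300 x 56/60 = 280 minutes (drift: 20 minutes behind).
Shown time: 12:00 + 280 minutes = 4:40.

Final answer: 4:40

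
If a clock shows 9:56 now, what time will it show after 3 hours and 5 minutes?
Starting time: 9:56
Adding 5 minutes to 56 minutes: 56 + 5 = 61 minutes = 1 hour and 1 minute
Adding 3 hours: 9 + 3 + 1 (carry) = 13 - 12 = 1
Final time: 1:01

Final answer: 1:01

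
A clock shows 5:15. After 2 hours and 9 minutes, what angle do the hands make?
First find the time 2 hours and 9 minutes after 5:15.
Total minutes: 5 x 60 + 15 + 2 x 60 + 9 = 444.
444 mod 720 = 444 minutes = 7:24.
Now compute the angle at 7:24:
Hour hand: 7 x 30 + 24 x 0.5 = 222 degrees
Minute hand: 24 x 6 = 144 degrees
Difference: |222 - 144| = 78 degrees
The angle is 78 degrees

Final answer: 78 degrees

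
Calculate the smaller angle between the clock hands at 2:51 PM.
Hour hand position: 2 x 30 + 51 x 0.5 = 85.5 degrees
Minute hand position: 51 x 6 = 306 degrees
Difference: |85.5 - 306| = 220.5 degrees
Since 220.5 > 180, the smaller angle is 360 - 220.5 = 139.5 degrees

Final answer: 139.5 degrees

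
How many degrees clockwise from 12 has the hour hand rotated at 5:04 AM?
The hour hand moves 30 degrees per hour and 0.5 degrees per minute.
At 5:04: (5) x 30 + 4 x 0.5 = 150 + 2 = 152 degrees

Final answer: 152 degrees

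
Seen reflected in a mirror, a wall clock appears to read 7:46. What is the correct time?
Reflection across the vertical (12-6) axis maps a hand at angle A degrees to (360 - A) degrees, which sends a reading of T minutes past 12:00 to (720 - T) minutes past 12:00.
Mirror reads 7:46 = 466 minutes past 12:00.
Actual time: (720 - 466) mod 720 = 254 minutes = 4:14.

Final answer: 4:14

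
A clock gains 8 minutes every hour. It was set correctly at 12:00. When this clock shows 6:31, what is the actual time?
For every 60 true minutes, the faulty clock advances 68 minutes, so 1 faulty-clock minute corresponds to 60/68 true minutes.
From 12:00 to 6:31 on the faulty dial is 391 minutes.
True elapsed: 391 x 60/68 = 345 minutes = 5 hours and 45 minutes.
True time: 12:00 + 5 hours and 45 minutes = 5:45.

Final answer: 5:45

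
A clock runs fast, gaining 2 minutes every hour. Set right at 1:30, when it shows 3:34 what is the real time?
For every 60 true minutes, the faulty clock advances 62 minutes, so 1 faulty-clock minute corresponds to 60/62 true minutes.
From 1:30 to 3:34 on the faulty dial is 124 minutes.
True elapsed: 124 x 60/62 = 120 minutes = 2 hours.
True time: 1:30 + 2 hours = 3:30.

Final answer: 3:30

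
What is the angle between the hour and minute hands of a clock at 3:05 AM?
Hour hand position: 3 x 30 + 5 x 0.5 = 92.5 degrees
Minute hand position: 5 x 6 = 30 degrees
Difference: |92.5 - 30| = 62.5 degrees
The angle between the hands is 62.5 degrees

Final answer: 62.5 degrees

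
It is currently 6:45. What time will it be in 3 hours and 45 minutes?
Starting time: 6:45
Adding 45 minutes to 45 minutes: 45 + 45 = 90 minutes = 1 hour and 30 minutes
Adding 3 hours: 6 + 3 + 1 (carry) = 10
Final time: 10:30

Final answer: 10:30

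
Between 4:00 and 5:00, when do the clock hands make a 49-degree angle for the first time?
At t minutes past 4:00, the hour hand is at 30 x 4 + 0.5t degrees and the minute hand is at 6t degrees.
The smaller angle between them is 49 degrees when |30H - 5.5t| = 49 or |30H - 5.5t| = 311.
With H = 4, solve 30 x 4 - 5.5t = +/- target for each target:
  t = (30 x 4 - 49) / 5.5 = 12.91
  t = (30 x 4 + 49) / 5.5 = 30.73
  t = (30 x 4 - 311) / 5.5 = -34.73 (outside (0, 60))
  t = (30 x 4 + 311) / 5.5 = 78.36 (outside (0, 60))
Valid solutions in (0, 60): {12.91, 30.73} minutes.
The first occurrence is t = 12.91 minutes.
The hands form a 49-degree angle at 12.91 minutes past 4:00.

Final answer: 12.91 minutes past 4:00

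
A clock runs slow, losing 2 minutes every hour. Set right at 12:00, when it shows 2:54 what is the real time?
For every 60 true minutes, the faulty clock advances 58 minutes, so 1 faulty-clock minute corresponds to 60/58 true minutes.
From 12:00 to 2:54 on the faulty dial is 174 minutes.
True elapsed: 174 x 60/58 = 180 minutes = 3 hours.
True time: 12:00 + 3 hours = 3:00.

Final answer: 3:00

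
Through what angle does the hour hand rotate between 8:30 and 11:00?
The hour hand moves 0.5 degrees per minute.
Time elapsed: 11:00 - 8:30 = 150 minutes
Angular displacement: 150 x 0.5 = 75 degrees

Final answer: 75 degrees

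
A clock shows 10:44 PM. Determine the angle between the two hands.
Hour hand position: 10 x 30 + 44 x 0.5 = 322 degrees
Minute hand position: 44 x 6 = 264 degrees
Difference: |322 - 264| = 58 degrees
The angle between the hands is 58 degrees

Final answer: 58 degrees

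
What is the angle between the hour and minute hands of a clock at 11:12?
Hour hand position: 11 x 30 + 12 x 0.5 = 336 degrees
Minute hand position: 12 x 6 = 72 degrees
Difference: |336 - 72| = 264 degrees
Since 264 > 180, the smaller angle is 360 - 264 = 96 degrees

Final answer: 96 degrees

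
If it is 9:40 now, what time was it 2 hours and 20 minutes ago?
Starting time: 9:40 = 580 total minutes past 12:00
Subtracting: 2 hours and 20 minutes = 140 minutes
580 - 140 = 440 minutes
= 7 hours and 20 minutes past 12:00 = 7:20

Final answer: 7:20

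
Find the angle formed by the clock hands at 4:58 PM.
Hour hand position: 4 x 30 + 58 x 0.5 = 149 degrees
Minute hand position: 58 x 6 = 348 degrees
Difference: |149 - 348| = 199 degrees
Since 199 > 180, the smaller angle is 360 - 199 = 161 degrees

Final answer: 161 degrees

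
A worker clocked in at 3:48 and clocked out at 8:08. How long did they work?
From 3:48 to 8:08:
(8 x 60 + 8) - (3 x 60 + 48) = 488 - 228 = 260 minutes
= 4 hours and 20 minutes

Final answer: 4 hours and 20 minutes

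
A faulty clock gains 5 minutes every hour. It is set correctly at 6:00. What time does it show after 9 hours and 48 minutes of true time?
For every 60 true minutes, the faulty clock advances 60 + 5 = 65 minutes.
True elapsed: 9 hours and 48 minutes = 588 minutes.
Faulty clock advances: 588 x 65/60 = 637 minutes (drift: 49 minutes ahead).
Shown time: 6:00 + 637 minutes = 4:37.

Final answer: 4:37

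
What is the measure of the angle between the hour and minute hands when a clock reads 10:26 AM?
Hour hand position: 10 x 30 + 26 x 0.5 = 313 degrees
Minute hand position: 26 x 6 = 156 degrees
Difference: |313 - 156| = 157 degrees
The angle between the hands is 157 degrees

Final answer: 157 degrees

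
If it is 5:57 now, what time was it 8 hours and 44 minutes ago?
Starting time: 5:57 = 357 total minutes past 12:00
Subtracting: 8 hours and 44 minutes = 524 minutes
357 - 524 = -167 (negative, add 12 hours = 720) = 553 minutes
= 9 hours and 13 minutes past 12:00 = 9:13

Final answer: 9:13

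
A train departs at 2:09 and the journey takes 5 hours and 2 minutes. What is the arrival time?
Starting time: 2:09
Adding 2 minutes to 9 minutes: 9 + 2 = 11 minutes
Adding 5 hours: 2 + 5 = 7
Final time: 7:11

Final answer: 7:11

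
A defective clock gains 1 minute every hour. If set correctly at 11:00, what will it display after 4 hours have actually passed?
For every 60 true minutes, the faulty clock advances 60 + 1 = 61 minutes.
True elapsed: 4 hours = 240 minutes.
Faulty clock advances: 240 x 61/60 = 244 minutes (drift: 4 minutes ahead).
Shown time: 11:00 + 244 minutes = 3:04.

Final answer: 3:04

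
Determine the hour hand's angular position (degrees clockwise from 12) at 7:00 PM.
The hour hand moves 30 degrees per hour and 0.5 degrees per minute.
At 7:00: (7) x 30 + 0 x 0.5 = 210 + 0 = 210 degrees

Final answer: 210 degrees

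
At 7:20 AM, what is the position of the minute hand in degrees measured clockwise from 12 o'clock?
The minute hand moves 6 degrees per minute.
At 7:20: 20 x 6 = 120 degrees

Final answer: 120 degrees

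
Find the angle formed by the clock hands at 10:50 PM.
Hour hand position: 10 x 30 + 50 x 0.5 = 325 degrees
Minute hand position: 50 x 6 = 300 degrees
Difference: |325 - 300| = 25 degrees
The angle between the hands is 25 degrees

Final answer: 25 degrees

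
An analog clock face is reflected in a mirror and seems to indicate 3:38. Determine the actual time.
Reflection across the vertical (12-6) axis maps a hand at angle A degrees to (360 - A) degrees, which sends a reading of T minutes past 12:00 to (720 - T) minutes past 12:00.
Mirror reads 3:38 = 218 minutes past 12:00.
Actual time: (720 - 218) mod 720 = 502 minutes = 8:22.

Final answer: 8:22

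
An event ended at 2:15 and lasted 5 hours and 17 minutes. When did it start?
Starting time: 2:15 = 135 total minutes past 12:00
Subtracting: 5 hours and 17 minutes = 317 minutes
135 - 317 = -182 (negative, add 12 hours = 720) = 538 minutes
= 8 hours and 58 minutes past 12:00 = 8:58

Final answer: 8:58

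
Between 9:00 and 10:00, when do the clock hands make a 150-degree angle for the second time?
At t minutes past 9:00, the hour hand is at 30 x 9 + 0.5t degrees and the minute hand is at 6t degrees.
The smaller angle between them is 150 degrees when |30H - 5.5t| = 150 or |30H - 5.5t| = 210.
With H = 9, solve 30 x 9 - 5.5t = +/- target for each target:
  t = (30 x 9 - 150) / 5.5 = 21.82
  t = (30 x 9 + 150) / 5.5 = 76.36 (outside (0, 60))
  t = (30 x 9 - 210) / 5.5 = 10.91
  t = (30 x 9 + 210) / 5.5 = 87.27 (outside (0, 60))
Valid solutions in (0, 60): {10.91, 21.82} minutes.
The second occurrence is t = 21.82 minutes.
The hands form a 150-degree angle at 21.82 minutes past 9:00.

Final answer: 21.82 minutes past 9:00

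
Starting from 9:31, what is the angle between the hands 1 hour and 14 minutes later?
First find the time 1 hour and 14 minutes after 9:31.
Total minutes: 9 x 60 + 31 + 1 x 60 + 14 = 645.
645 mod 720 = 645 minutes = 10:45.
Now compute the angle at 10:45:
Hour hand: 10 x 30 + 45 x 0.5 = 322.5 degrees
Minute hand: 45 x 6 = 270 degrees
Difference: |322.5 - 270| = 52.5 degrees
The angle is 52.5 degrees

Final answer: 52.5 degrees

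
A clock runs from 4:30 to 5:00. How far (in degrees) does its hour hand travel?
The hour hand moves 0.5 degrees per minute.
Time elapsed: 5:00 - 4:30 = 30 minutes
Angular displacement: 30 x 0.5 = 15 degrees

Final answer: 15 degrees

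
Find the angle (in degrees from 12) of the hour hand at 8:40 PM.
The hour hand moves 30 degrees per hour and 0.5 degrees per minute.
At 8:40: (8) x 30 + 40 x 0.5 = 240 + 20 = 260 degrees

Final answer: 260 degrees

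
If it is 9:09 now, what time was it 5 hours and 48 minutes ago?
Starting time: 9:09 = 549 total minutes past 12:00
Subtracting: 5 hours and 48 minutes = 348 minutes
549 - 348 = 201 minutes
= 3 hours and 21 minutes past 12:00 = 3:21

Final answer: 3:21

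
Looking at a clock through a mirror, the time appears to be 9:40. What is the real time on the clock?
Reflection across the vertical (12-6) axis maps a hand at angle A degrees to (360 - A) degrees, which sends a reading of T minutes past 12:00 to (720 - T) minutes past 12:00.
Mirror reads 9:40 = 580 minutes past 12:00.
Actual time: (720 - 580) mod 720 = 140 minutes = 2:20.

Final answer: 2:20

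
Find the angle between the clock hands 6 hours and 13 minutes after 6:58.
First find the time 6 hours and 13 minutes after 6:58.
Total minutes: 6 x 60 + 58 + 6 x 60 + 13 = 791.
791 mod 720 = 71 minutes = 1:11.
Now compute the angle at 1:11:
Hour hand: 1 x 30 + 11 x 0.5 = 35.5 degrees
Minute hand: 11 x 6 = 66 degrees
Difference: |35.5 - 66| = 30.5 degrees
The angle is 30.5 degrees

Final answer: 30.5 degrees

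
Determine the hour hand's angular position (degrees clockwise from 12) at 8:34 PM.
The hour hand moves 30 degrees per hour and 0.5 degrees per minute.
At 8:34: (8) x 30 + 34 x 0.5 = 240 + 17 = 257 degrees

Final answer: 257 degrees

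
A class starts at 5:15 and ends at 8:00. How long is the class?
From 5:15 to 8:00:
(8 x 60 + 0) - (5 x 60 + 15) = 480 - 315 = 165 minutes
= 2 hours and 45 minutes

Final answer: 2 hours and 45 minutes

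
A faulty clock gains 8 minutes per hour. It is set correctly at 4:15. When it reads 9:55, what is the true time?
For every 60 true minutes, the faulty clock advances 68 minutes, so 1 faulty-clock minute corresponds to 60/68 true minutes.
From 4:15 to 9:55 on the faulty dial is 340 minutes.
True elapsed: 340 x 60/68 = 300 minutes = 5 hours.
True time: 4:15 + 5 hours = 9:15.

Final answer: 9:15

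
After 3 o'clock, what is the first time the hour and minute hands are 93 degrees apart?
At t minutes past 3:00, the hour hand is at 30 x 3 + 0.5t degrees and the minute hand is at 6t degrees.
The smaller angle between them is 93 degrees when |30H - 5.5t| = 93 or |30H - 5.5t| = 267.
With H = 3, solve 30 x 3 - 5.5t = +/- target for each target:
  t = (30 x 3 - 93) / 5.5 = -0.55 (outside (0, 60))
  t = (30 x 3 + 93) / 5.5 = 33.27
  t = (30 x 3 - 267) / 5.5 = -32.18 (outside (0, 60))
  t = (30 x 3 + 267) / 5.5 = 64.91 (outside (0, 60))
Valid solutions in (0, 60): {33.27} minutes.
The first occurrence is t = 33.27 minutes.
The hands form a 93-degree angle at 33.27 minutes past 3:00.

Final answer: 33.27 minutes past 3:00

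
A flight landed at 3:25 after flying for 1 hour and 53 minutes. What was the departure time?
Starting time: 3:25 = 205 total minutes past 12:00
Subtracting: 1 hour and 53 minutes = 113 minutes
205 - 113 = 92 minutes
= 1 hour and 32 minutes past 12:00 = 1:32

Final answer: 1:32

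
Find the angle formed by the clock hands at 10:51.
Hour hand position: 10 x 30 + 51 x 0.5 = 325.5 degrees
Minute hand position: 51 x 6 = 306 degrees
Difference: |325.5 - 306| = 19.5 degrees
The angle between the hands is 19.5 degrees

Final answer: 19.5 degrees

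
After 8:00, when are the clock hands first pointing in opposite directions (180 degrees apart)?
For hands to be 180 degrees apart: |30H - 5.5t| = 180
With H = 8: t = (30 x 8 + 180)/5.5 = 76.36 or t = (30 x 8 - 180)/5.5 = 10.91
First valid solution (0 < t < 60): t = 10.91 minutes
The hands are opposite at 10.91 minutes past 8:00.

Final answer: 10.91 minutes past 8:00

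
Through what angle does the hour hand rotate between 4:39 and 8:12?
The hour hand moves 0.5 degrees per minute.
Time elapsed: 8:12 - 4:39 = 213 minutes
Angular displacement: 213 x 0.5 = 106.5 degrees

Final answer: 106.5 degrees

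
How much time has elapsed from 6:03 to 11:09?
From 6:03 to 11:09:
(11 x 60 + 9) - (6 x 60 + 3) = 669 - 363 = 306 minutes
= 5 hours and 6 minutes

Final answer: 5 hours and 6 minutes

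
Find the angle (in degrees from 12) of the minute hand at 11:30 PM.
The minute hand moves 6 degrees per minute.
At 11:30: 30 x 6 = 180 degrees

Final answer: 180 degrees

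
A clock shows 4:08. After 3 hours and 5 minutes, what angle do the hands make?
First find the time 3 hours and 5 minutes after 4:08.
Total minutes: 4 x 60 + 8 + 3 x 60 + 5 = 433.
433 mod 720 = 433 minutes = 7:13.
Now compute the angle at 7:13:
Hour hand: 7 x 30 + 13 x 0.5 = 216.5 degrees
Minute hand: 13 x 6 = 78 degrees
Difference: |216.5 - 78| = 138.5 degrees
The angle is 138.5 degrees

Final answer: 138.5 degrees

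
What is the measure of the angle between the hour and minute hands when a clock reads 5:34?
Hour hand position: 5 x 30 + 34 x 0.5 = 167 degrees
Minute hand position: 34 x 6 = 204 degrees
Difference: |167 - 204| = 37 degrees
The angle between the hands is 37 degrees

Final answer: 37 degrees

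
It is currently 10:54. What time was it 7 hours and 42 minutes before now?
Starting time: 10:54 = 654 total minutes past 12:00
Subtracting: 7 hours and 42 minutes = 462 minutes
654 - 462 = 192 minutes
= 3 hours and 12 minutes past 12:00 = 3:12

Final answer: 3:12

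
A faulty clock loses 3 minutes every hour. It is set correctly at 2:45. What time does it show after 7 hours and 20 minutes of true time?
For every 60 true minutes, the faulty clock advances 60 - 3 = 57 minutes.
True elapsed: 7 hours and 20 minutes = 440 minutes.
Faulty clock advances: 440 x 57/60 = 418 minutes (drift: 22 minutes behind).
Shown time: 2:45 + 418 minutes = 9:43.

Final answer: 9:43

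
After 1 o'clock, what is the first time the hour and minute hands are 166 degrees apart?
At t minutes past 1:00, the hour hand is at 30 x 1 + 0.5t degrees and the minute hand is at 6t degrees.
The smaller angle between them is 166 degrees when |30H - 5.5t| = 166 or |30H - 5.5t| = 194.
With H = 1, solve 30 x 1 - 5.5t = +/- target for each target:
  t = (30 x 1 - 166) / 5.5 = -24.73 (outside (0, 60))
  t = (30 x 1 + 166) / 5.5 = 35.64
  t = (30 x 1 - 194) / 5.5 = -29.82 (outside (0, 60))
  t = (30 x 1 + 194) / 5.5 = 40.73
Valid solutions in (0, 60): {35.64, 40.73} minutes.
The first occurrence is t = 35.64 minutes.
The hands form a 166-degree angle at 35.64 minutes past 1:00.

Final answer: 35.64 minutes past 1:00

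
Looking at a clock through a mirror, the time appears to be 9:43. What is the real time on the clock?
Reflection across the vertical (12-6) axis maps a hand at angle A degrees to (360 - A) degrees, which sends a reading of T minutes past 12:00 to (720 - T) minutes past 12:00.
Mirror reads 9:43 = 583 minutes past 12:00.
Actual time: (720 - 583) mod 720 = 137 minutes = 2:17.

Final answer: 2:17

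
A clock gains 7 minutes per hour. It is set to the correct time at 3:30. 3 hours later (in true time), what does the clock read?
For every 60 true minutes, the faulty clock advances 60 + 7 = 67 minutes.
True elapsed: 3 hours = 180 minutes.
Faulty clock advances: 180 x 67/60 = 201 minutes (drift: 21 minutes ahead).
Shown time: 3:30 + 201 minutes = 6:51.

Final answer: 6:51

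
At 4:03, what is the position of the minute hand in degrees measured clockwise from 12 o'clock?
The minute hand moves 6 degrees per minute.
At 4:03: 3 x 6 = 18 degrees

Final answer: 18 degrees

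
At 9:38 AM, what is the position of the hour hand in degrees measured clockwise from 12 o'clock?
The hour hand moves 30 degrees per hour and 0.5 degrees per minute.
At 9:38: (9) x 30 + 38 x 0.5 = 270 + 19 = 289 degrees

Final answer: 289 degrees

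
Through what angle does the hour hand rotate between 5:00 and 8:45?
The hour hand moves 0.5 degrees per minute.
Time elapsed: 8:45 - 5:00 = 225 minutes
Angular displacement: 225 x 0.5 = 112.5 degrees

Final answer: 112.5 degrees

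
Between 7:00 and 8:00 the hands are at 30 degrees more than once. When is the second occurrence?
At t minutes past 7:00, the hour hand is at 30 x 7 + 0.5t degrees and the minute hand is at 6t degrees.
The smaller angle between them is 30 degrees when |30H - 5.5t| = 30 or |30H - 5.5t| = 330.
With H = 7, solve 30 x 7 - 5.5t = +/- target for each target:
  t = (30 x 7 - 30) / 5.5 = 32.73
  t = (30 x 7 + 30) / 5.5 = 43.64
  t = (30 x 7 - 330) / 5.5 = -21.82 (outside (0, 60))
  t = (30 x 7 + 330) / 5.5 = 98.18 (outside (0, 60))
Valid solutions in (0, 60): {32.73, 43.64} minutes.
The second occurrence is t = 43.64 minutes.
The hands form a 30-degree angle at 43.64 minutes past 7:00.

Final answer: 43.64 minutes past 7:00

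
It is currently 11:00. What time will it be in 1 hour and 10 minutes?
Starting time: 11:00
Adding 10 minutes to 0 minutes: 0 + 10 = 10 minutes
Adding 1 hour: 11 + 1 = 12
Final time: 12:10

Final answer: 12:10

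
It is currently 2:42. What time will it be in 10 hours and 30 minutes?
Starting time: 2:42
Adding 30 minutes to 42 minutes: 42 + 30 = 72 minutes = 1 hour and 12 minutes
Adding 10 hours: 2 + 10 + 1 (carry) = 13 - 12 = 1
Final time: 1:12

Final answer: 1:12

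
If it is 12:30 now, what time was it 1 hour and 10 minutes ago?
Starting time: 12:30 = 30 total minutes past 12:00
Subtracting: 1 hour and 10 minutes = 70 minutes
30 - 70 = -40 (negative, add 12 hours = 720) = 680 minutes
= 11 hours and 20 minutes past 12:00 = 11:20

Final answer: 11:20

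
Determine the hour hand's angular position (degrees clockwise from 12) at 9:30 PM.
The hour hand moves 30 degrees per hour and 0.5 degrees per minute.
At 9:30: (9) x 30 + 30 x 0.5 = 270 + 15 = 285 degrees

Final answer: 285 degrees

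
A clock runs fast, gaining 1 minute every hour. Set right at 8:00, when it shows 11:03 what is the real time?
For every 60 true minutes, the faulty clock advances 61 minutes, so 1 faulty-clock minute corresponds to 60/61 true minutes.
From 8:00 to 11:03 on the faulty dial is 183 minutes.
True elapsed: 183 x 60/61 = 180 minutes = 3 hours.
True time: 8:00 + 3 hours = 11:00.

Final answer: 11:00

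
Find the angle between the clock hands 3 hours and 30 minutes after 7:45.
First find the time 3 hours and 30 minutes after 7:45.
Total minutes: 7 x 60 + 45 + 3 x 60 + 30 = 675.
675 mod 720 = 675 minutes = 11:15.
Now compute the angle at 11:15:
Hour hand: 11 x 30 + 15 x 0.5 = 337.5 degrees
Minute hand: 15 x 6 = 90 degrees
Difference: |337.5 - 90| = 247.5 degrees
Smaller angle: 360 - 247.5 = 112.5 degrees

Final answer: 112.5 degrees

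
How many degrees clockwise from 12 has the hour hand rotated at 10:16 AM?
The hour hand moves 30 degrees per hour and 0.5 degrees per minute.
At 10:16: (10) x 30 + 16 x 0.5 = 300 + 8 = 308 degrees

Final answer: 308 degrees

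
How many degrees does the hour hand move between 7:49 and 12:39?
The hour hand moves 0.5 degrees per minute.
Time elapsed: 12:39 - 7:49 = 290 minutes
Angular displacement: 290 x 0.5 = 145 degrees

Final answer: 145 degrees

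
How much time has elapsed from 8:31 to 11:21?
From 8:31 to 11:21:
(11 x 60 + 21) - (8 x 60 + 31) = 681 - 511 = 170 minutes
= 2 hours and 50 minutes

Final answer: 2 hours and 50 minutes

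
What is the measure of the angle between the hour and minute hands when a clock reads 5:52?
Hour hand position: 5 x 30 + 52 x 0.5 = 176 degrees
Minute hand position: 52 x 6 = 312 degrees
Difference: |176 - 312| = 136 degrees
The angle between the hands is 136 degrees

Final answer: 136 degrees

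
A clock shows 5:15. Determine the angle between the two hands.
Hour hand position: 5 x 30 + 15 x 0.5 = 157.5 degrees
Minute hand position: 15 x 6 = 90 degrees
Difference: |157.5 - 90| = 67.5 degrees
The angle between the hands is 67.5 degrees

Final answer: 67.5 degrees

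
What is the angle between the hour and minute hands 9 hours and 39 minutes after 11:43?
First find the time 9 hours and 39 minutes after 11:43.
Total minutes: 11 x 60 + 43 + 9 x 60 + 39 = 1282.
1282 mod 720 = 562 minutes = 9:22.
Now compute the angle at 9:22:
Hour hand: 9 x 30 + 22 x 0.5 = 281 degrees
Minute hand: 22 x 6 = 132 degrees
Difference: |281 - 132| = 149 degrees
The angle is 149 degrees

Final answer: 149 degrees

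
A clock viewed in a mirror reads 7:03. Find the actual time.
Reflection across the vertical (12-6) axis maps a hand at angle A degrees to (360 - A) degrees, which sends a reading of T minutes past 12:00 to (720 - T) minutes past 12:00.
Mirror reads 7:03 = 423 minutes past 12:00.
Actual time: (720 - 423) mod 720 = 297 minutes = 4:57.

Final answer: 4:57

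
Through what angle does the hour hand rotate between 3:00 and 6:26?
The hour hand moves 0.5 degrees per minute.
Time elapsed: 6:26 - 3:00 = 206 minutes
Angular displacement: 206 x 0.5 = 103 degrees

Final answer: 103 degrees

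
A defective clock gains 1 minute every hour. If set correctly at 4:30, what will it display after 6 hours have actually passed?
For every 60 true minutes, the faulty clock advances 60 + 1 = 61 minutes.
True elapsed: 6 hours = 360 minutes.
Faulty clock advances: 360 x 61/60 = 366 minutes (drift: 6 minutes ahead).
Shown time: 4:30 + 366 minutes = 10:36.

Final answer: 10:36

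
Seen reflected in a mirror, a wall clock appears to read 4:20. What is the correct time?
Reflection across the vertical (12-6) axis maps a hand at angle A degrees to (360 - A) degrees, which sends a reading of T minutes past 12:00 to (720 - T) minutes past 12:00.
Mirror reads 4:20 = 260 minutes past 12:00.
Actual time: (720 - 260) mod 720 = 460 minutes = 7:40.

Final answer: 7:40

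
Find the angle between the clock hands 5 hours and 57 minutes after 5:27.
First find the time 5 hours and 57 minutes after 5:27.
Total minutes: 5 x 60 + 27 + 5 x 60 + 57 = 684.
684 mod 720 = 684 minutes = 11:24.
Now compute the angle at 11:24:
Hour hand: 11 x 30 + 24 x 0.5 = 342 degrees
Minute hand: 24 x 6 = 144 degrees
Difference: |342 - 144| = 198 degrees
Smaller angle: 360 - 198 = 162 degrees

Final answer: 162 degrees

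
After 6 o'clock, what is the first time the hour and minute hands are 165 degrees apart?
At t minutes past 6:00, the hour hand is at 30 x 6 + 0.5t degrees and the minute hand is at 6t degrees.
The smaller angle between them is 165 degrees when |30H - 5.5t| = 165 or |30H - 5.5t| = 195.
With H = 6, solve 30 x 6 - 5.5t = +/- target for each target:
  t = (30 x 6 - 165) / 5.5 = 2.73
  t = (30 x 6 + 165) / 5.5 = 62.73 (outside (0, 60))
  t = (30 x 6 - 195) / 5.5 = -2.73 (outside (0, 60))
  t = (30 x 6 + 195) / 5.5 = 68.18 (outside (0, 60))
Valid solutions in (0, 60): {2.73} minutes.
The first occurrence is t = 2.73 minutes.
The hands form a 165-degree angle at 2.73 minutes past 6:00.

Final answer: 2.73 minutes past 6:00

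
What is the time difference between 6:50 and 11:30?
From 6:50 to 11:30:
(11 x 60 + 30) - (6 x 60 + 50) = 690 - 410 = 280 minutes
= 4 hours and 40 minutes

Final answer: 4 hours and 40 minutes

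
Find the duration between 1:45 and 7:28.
From 1:45 to 7:28:
(7 x 60 + 28) - (1 x 60 + 45) = 448 - 105 = 343 minutes
= 5 hours and 43 minutes

Final answer: 5 hours and 43 minutes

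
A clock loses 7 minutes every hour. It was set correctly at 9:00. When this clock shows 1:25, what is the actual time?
For every 60 true minutes, the faulty clock advances 53 minutes, so 1 faulty-clock minute corresponds to 60/53 true minutes.
From 9:00 to 1:25 on the faulty dial is 265 minutes.
True elapsed: 265 x 60/53 = 300 minutes = 5 hours.
True time: 9:00 + 5 hours = 2:00.

Final answer: 2:00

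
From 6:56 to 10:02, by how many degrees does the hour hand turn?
The hour hand moves 0.5 degrees per minute.
Time elapsed: 10:02 - 6:56 = 186 minutes
Angular displacement: 186 x 0.5 = 93 degrees

Final answer: 93 degrees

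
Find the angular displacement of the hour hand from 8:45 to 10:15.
The hour hand moves 0.5 degrees per minute.
Time elapsed: 10:15 - 8:45 = 90 minutes
Angular displacement: 90 x 0.5 = 45 degrees

Final answer: 45 degrees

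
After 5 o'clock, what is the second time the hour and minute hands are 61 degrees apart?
At t minutes past 5:00, the hour hand is at 30 x 5 + 0.5t degrees and the minute hand is at 6t degrees.
The smaller angle between them is 61 degrees when |30H - 5.5t| = 61 or |30H - 5.5t| = 299.
With H = 5, solve 30 x 5 - 5.5t = +/- target for each target:
  t = (30 x 5 - 61) / 5.5 = 16.18
  t = (30 x 5 + 61) / 5.5 = 38.36
  t = (30 x 5 - 299) / 5.5 = -27.09 (outside (0, 60))
  t = (30 x 5 + 299) / 5.5 = 81.64 (outside (0, 60))
Valid solutions in (0, 60): {16.18, 38.36} minutes.
The second occurrence is t = 38.36 minutes.
The hands form a 61-degree angle at 38.36 minutes past 5:00.

Final answer: 38.36 minutes past 5:00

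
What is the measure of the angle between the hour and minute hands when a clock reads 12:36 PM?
Hour hand position: 0 x 30 + 36 x 0.5 = 18 degrees
Minute hand position: 36 x 6 = 216 degrees
Difference: |18 - 216| = 198 degrees
Since 198 > 180, the smaller angle is 360 - 198 = 162 degrees

Final answer: 162 degrees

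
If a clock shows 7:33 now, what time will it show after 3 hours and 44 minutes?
Starting time: 7:33
Adding 44 minutes to 33 minutes: 33 + 44 = 77 minutes = 1 hour and 17 minutes
Adding 3 hours: 7 + 3 + 1 (carry) = 11
Final time: 11:17

Final answer: 11:17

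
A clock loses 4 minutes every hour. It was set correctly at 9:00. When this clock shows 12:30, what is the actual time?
For every 60 true minutes, the faulty clock advances 56 minutes, so 1 faulty-clock minute corresponds to 60/56 true minutes.
From 9:00 to 12:30 on the faulty dial is 210 minutes.
True elapsed: 210 x 60/56 = 225 minutes = 3 hours and 45 minutes.
True time: 9:00 + 3 hours and 45 minutes = 12:45.

Final answer: 12:45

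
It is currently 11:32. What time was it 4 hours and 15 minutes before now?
Starting time: 11:32 = 692 total minutes past 12:00
Subtracting: 4 hours and 15 minutes = 255 minutes
692 - 255 = 437 minutes
= 7 hours and 17 minutes past 12:00 = 7:17

Final answer: 7:17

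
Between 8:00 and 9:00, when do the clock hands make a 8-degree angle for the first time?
At t minutes past 8:00, the hour hand is at 30 x 8 + 0.5t degrees and the minute hand is at 6t degrees.
The smaller angle between them is 8 degrees when |30H - 5.5t| = 8 or |30H - 5.5t| = 352.
With H = 8, solve 30 x 8 - 5.5t = +/- target for each target:
  t = (30 x 8 - 8) / 5.5 = 42.18
  t = (30 x 8 + 8) / 5.5 = 45.09
  t = (30 x 8 - 352) / 5.5 = -20.36 (outside (0, 60))
  t = (30 x 8 + 352) / 5.5 = 107.64 (outside (0, 60))
Valid solutions in (0, 60): {42.18, 45.09} minutes.
The first occurrence is t = 42.18 minutes.
The hands form a 8-degree angle at 42.18 minutes past 8:00.

Final answer: 42.18 minutes past 8:00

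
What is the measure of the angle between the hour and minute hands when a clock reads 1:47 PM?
Hour hand position: 1 x 30 + 47 x 0.5 = 53.5 degrees
Minute hand position: 47 x 6 = 282 degrees
Difference: |53.5 - 282| = 228.5 degrees
Since 228.5 > 180, the smaller angle is 360 - 228.5 = 131.5 degrees

Final answer: 131.5 degrees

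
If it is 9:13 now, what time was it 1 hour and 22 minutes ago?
Starting time: 9:13 = 553 total minutes past 12:00
Subtracting: 1 hour and 22 minutes = 82 minutes
553 - 82 = 471 minutes
= 7 hours and 51 minutes past 12:00 = 7:51

Final answer: 7:51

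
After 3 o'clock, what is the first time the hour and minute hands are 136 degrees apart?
At t minutes past 3:00, the hour hand is at 30 x 3 + 0.5t degrees and the minute hand is at 6t degrees.
The smaller angle between them is 136 degrees when |30H - 5.5t| = 136 or |30H - 5.5t| = 224.
With H = 3, solve 30 x 3 - 5.5t = +/- target for each target:
  t = (30 x 3 - 136) / 5.5 = -8.36 (outside (0, 60))
  t = (30 x 3 + 136) / 5.5 = 41.09
  t = (30 x 3 - 224) / 5.5 = -24.36 (outside (0, 60))
  t = (30 x 3 + 224) / 5.5 = 57.09
Valid solutions in (0, 60): {41.09, 57.09} minutes.
The first occurrence is t = 41.09 minutes.
The hands form a 136-degree angle at 41.09 minutes past 3:00.

Final answer: 41.09 minutes past 3:00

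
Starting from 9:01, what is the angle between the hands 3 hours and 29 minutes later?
First find the time 3 hours and 29 minutes after 9:01.
Total minutes: 9 x 60 + 1 + 3 x 60 + 29 = 750.
750 mod 720 = 30 minutes = 12:30.
Now compute the angle at 12:30:
Hour hand: 0 x 30 + 30 x 0.5 = 15 degrees
Minute hand: 30 x 6 = 180 degrees
Difference: |15 - 180| = 165 degrees
The angle is 165 degrees

Final answer: 165 degrees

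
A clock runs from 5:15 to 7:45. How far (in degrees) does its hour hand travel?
The hour hand moves 0.5 degrees per minute.
Time elapsed: 7:45 - 5:15 = 150 minutes
Angular displacement: 150 x 0.5 = 75 degrees

Final answer: 75 degrees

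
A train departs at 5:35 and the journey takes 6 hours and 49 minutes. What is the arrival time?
Starting time: 5:35
Adding 49 minutes to 35 minutes: 35 + 49 = 84 minutes = 1 hour and 24 minutes
Adding 6 hours: 5 + 6 + 1 (carry) = 12
Final time: 12:24

Final answer: 12:24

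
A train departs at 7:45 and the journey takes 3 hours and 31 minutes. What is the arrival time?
Starting time: 7:45
Adding 31 minutes to 45 minutes: 45 + 31 = 76 minutes = 1 hour and 16 minutes
Adding 3 hours: 7 + 3 + 1 (carry) = 11
Final time: 11:16

Final answer: 11:16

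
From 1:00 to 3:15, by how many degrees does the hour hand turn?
The hour hand moves 0.5 degrees per minute.
Time elapsed: 3:15 - 1:00 = 135 minutes
Angular displacement: 135 x 0.5 = 67.5 degrees

Final answer: 67.5 degrees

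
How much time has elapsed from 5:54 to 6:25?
From 5:54 to 6:25:
(6 x 60 + 25) - (5 x 60 + 54) = 385 - 354 = 31 minutes
= 31 minutes

Final answer: 31 minutes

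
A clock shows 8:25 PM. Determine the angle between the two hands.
Hour hand position: 8 x 30 + 25 x 0.5 = 252.5 degrees
Minute hand position: 25 x 6 = 150 degrees
Difference: |252.5 - 150| = 102.5 degrees
The angle between the hands is 102.5 degrees

Final answer: 102.5 degrees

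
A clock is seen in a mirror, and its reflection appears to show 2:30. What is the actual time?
Reflection across the vertical (12-6) axis maps a hand at angle A degrees to (360 - A) degrees, which sends a reading of T minutes past 12:00 to (720 - T) minutes past 12:00.
Mirror reads 2:30 = 150 minutes past 12:00.
Actual time: (720 - 150) mod 720 = 570 minutes = 9:30.

Final answer: 9:30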